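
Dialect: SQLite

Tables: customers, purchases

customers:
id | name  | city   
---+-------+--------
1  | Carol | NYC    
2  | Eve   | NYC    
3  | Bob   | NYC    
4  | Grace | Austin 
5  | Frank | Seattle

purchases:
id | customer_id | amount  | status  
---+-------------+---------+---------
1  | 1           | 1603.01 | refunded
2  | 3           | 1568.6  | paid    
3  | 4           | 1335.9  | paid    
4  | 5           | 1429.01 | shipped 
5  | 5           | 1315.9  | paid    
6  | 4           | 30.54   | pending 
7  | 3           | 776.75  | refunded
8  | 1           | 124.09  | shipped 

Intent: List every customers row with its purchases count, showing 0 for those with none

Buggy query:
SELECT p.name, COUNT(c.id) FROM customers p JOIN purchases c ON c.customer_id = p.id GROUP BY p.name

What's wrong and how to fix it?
Bug: INNER JOIN drops customers rows that have no matching purchases rows

Fix: Use LEFT JOIN so parents without children still appear (COUNT(c.id) gives 0)

Corrected query:
SELECT p.name, COUNT(c.id) FROM customers p LEFT JOIN purchases c ON c.customer_id = p.id GROUP BY p.name

Result:
name  | COUNT(c.id)
------+------------
Bob   | 2          
Carol | 2          
Eve   | 0          
Frank | 2          
Grace | 2          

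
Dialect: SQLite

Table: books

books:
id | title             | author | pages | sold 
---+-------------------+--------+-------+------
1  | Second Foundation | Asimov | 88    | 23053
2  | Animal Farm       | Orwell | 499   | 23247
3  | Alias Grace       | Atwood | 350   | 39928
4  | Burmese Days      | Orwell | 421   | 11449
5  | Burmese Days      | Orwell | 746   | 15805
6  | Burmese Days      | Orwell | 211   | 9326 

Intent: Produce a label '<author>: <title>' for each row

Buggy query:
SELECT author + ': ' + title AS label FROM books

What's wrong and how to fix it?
Bug: SQLite uses || for string concatenation; + coerces text to numbers (yielding 0)

Fix: Use the || operator for string concatenation

Corrected query:
SELECT author || ': ' || title AS label FROM books

Result:
label                    
-------------------------
Asimov: Second Foundation
Orwell: Animal Farm      
Atwood: Alias Grace      
Orwell: Burmese Days     
Orwell: Burmese Days     
Orwell: Burmese Days     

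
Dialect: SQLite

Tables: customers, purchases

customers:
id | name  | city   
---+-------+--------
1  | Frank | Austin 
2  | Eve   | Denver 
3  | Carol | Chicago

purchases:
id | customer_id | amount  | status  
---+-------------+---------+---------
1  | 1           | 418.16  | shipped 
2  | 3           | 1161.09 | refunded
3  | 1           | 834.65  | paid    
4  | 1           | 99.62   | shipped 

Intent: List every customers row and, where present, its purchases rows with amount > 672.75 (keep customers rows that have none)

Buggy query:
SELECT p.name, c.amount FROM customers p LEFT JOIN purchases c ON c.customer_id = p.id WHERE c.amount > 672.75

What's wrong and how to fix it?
Bug: A WHERE condition on the right-hand table after LEFT JOIN drops unmatched parents

Fix: Move the right-table condition into the ON clause so unmatched parents are kept

Corrected query:
SELECT p.name, c.amount FROM customers p LEFT JOIN purchases c ON c.customer_id = p.id AND c.amount > 672.75

Result:
name  | amount 
------+--------
Frank | 834.65 
Eve   | NULL   
Carol | 1161.09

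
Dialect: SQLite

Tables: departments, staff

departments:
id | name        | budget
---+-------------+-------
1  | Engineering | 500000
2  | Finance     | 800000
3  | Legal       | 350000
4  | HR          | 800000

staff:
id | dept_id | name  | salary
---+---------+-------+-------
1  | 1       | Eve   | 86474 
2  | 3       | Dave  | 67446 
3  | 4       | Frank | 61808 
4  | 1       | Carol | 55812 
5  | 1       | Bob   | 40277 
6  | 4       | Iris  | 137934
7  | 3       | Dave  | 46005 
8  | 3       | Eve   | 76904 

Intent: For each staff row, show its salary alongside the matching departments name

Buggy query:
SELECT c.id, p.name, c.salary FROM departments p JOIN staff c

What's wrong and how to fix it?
Bug: Missing join condition: each staff row is matched to all departments rows instead of just its own

Fix: Add ON c.dept_id = p.id to the JOIN

Corrected query:
SELECT c.id, p.name, c.salary FROM departments p JOIN staff c ON c.dept_id = p.id

Result:
id | name        | salary
---+-------------+-------
1  | Engineering | 86474 
2  | Legal       | 67446 
3  | HR          | 61808 
4  | Engineering | 55812 
5  | Engineering | 40277 
6  | HR          | 137934
7  | Legal       | 46005 
8  | Legal       | 76904 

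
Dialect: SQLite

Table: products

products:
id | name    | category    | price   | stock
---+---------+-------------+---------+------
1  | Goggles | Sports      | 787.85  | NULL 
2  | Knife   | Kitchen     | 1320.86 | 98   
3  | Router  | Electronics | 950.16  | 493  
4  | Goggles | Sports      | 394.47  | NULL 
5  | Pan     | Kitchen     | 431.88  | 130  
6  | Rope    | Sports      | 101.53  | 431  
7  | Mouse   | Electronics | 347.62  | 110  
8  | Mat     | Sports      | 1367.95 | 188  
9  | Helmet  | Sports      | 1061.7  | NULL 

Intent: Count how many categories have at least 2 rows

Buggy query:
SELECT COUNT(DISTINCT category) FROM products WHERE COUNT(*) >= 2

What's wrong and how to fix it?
Bug: COUNT(*) cannot appear in WHERE; the per-group count doesn't exist yet

Fix: Group first with HAVING COUNT(*) >= 2, then COUNT the resulting groups

Corrected query:
SELECT COUNT(*) FROM (SELECT category FROM products GROUP BY category HAVING COUNT(*) >= 2)

Result:
COUNT(*)
--------
3       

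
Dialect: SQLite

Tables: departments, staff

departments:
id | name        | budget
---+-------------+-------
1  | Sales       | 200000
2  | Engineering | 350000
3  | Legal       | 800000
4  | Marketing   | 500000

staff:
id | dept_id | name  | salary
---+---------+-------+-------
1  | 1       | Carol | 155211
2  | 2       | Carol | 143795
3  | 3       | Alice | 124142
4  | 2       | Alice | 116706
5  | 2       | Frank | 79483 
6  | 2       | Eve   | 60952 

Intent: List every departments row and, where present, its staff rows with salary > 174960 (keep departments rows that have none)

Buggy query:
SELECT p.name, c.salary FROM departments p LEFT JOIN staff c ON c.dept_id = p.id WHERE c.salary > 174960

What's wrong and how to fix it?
Bug: A WHERE condition on the right-hand table after LEFT JOIN drops unmatched parents

Fix: Put 'c.salary > 174960' in the JOIN's ON clause instead of WHERE

Corrected query:
SELECT p.name, c.salary FROM departments p LEFT JOIN staff c ON c.dept_id = p.id AND c.salary > 174960

Result:
name        | salary
------------+-------
Sales       | NULL  
Engineering | NULL  
Legal       | NULL  
Marketing   | NULL  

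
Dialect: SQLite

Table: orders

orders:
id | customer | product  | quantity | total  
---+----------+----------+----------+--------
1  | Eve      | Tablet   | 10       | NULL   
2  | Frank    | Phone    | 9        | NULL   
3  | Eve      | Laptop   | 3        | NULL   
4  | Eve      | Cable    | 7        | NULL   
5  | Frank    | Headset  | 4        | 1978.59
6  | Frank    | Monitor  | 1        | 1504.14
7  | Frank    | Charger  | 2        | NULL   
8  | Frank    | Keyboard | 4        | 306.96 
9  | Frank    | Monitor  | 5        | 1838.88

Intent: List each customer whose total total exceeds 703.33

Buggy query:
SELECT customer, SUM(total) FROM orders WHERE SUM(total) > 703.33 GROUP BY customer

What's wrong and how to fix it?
Bug: Aggregate functions cannot appear in a WHERE clause

Fix: Move the aggregate condition to a HAVING clause

Corrected query:
SELECT customer, SUM(total) FROM orders GROUP BY customer HAVING SUM(total) > 703.33

Result:
customer | SUM(total)
---------+-----------
Frank    | 5628.57   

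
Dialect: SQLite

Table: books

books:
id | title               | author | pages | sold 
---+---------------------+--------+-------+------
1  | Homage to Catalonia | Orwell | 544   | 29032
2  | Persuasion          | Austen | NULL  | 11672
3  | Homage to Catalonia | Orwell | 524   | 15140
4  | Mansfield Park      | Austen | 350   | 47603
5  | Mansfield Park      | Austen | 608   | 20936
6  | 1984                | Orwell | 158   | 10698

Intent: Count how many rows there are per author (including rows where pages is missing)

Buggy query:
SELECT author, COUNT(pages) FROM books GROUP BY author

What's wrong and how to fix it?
Bug: COUNT(pages) skips NULLs, so groups with missing pages are undercounted

Fix: Replace COUNT(pages) with COUNT(*)

Corrected query:
SELECT author, COUNT(*) FROM books GROUP BY author

Result:
author | COUNT(*)
-------+---------
Austen | 3       
Orwell | 3       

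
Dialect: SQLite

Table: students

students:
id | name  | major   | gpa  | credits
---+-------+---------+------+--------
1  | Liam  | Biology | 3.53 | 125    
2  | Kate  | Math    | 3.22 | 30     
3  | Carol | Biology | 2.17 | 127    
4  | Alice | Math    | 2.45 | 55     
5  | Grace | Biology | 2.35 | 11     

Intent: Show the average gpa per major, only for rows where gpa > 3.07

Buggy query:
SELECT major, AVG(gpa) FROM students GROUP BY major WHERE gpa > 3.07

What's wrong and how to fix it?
Bug: Row-level WHERE must come before GROUP BY in the clause order

Fix: Place WHERE between FROM and GROUP BY

Corrected query:
SELECT major, AVG(gpa) FROM students WHERE gpa > 3.07 GROUP BY major

Result:
major   | AVG(gpa)
--------+---------
Biology | 3.53    
Math    | 3.22    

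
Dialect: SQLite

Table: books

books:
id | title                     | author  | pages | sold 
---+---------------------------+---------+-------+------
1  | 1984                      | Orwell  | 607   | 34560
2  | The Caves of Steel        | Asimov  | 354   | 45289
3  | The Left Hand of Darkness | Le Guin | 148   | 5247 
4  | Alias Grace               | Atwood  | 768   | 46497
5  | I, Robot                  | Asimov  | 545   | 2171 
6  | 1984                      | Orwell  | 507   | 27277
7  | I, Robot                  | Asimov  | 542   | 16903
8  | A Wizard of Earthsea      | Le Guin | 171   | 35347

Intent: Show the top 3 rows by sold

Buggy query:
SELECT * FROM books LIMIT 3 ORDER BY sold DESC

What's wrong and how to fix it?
Bug: ORDER BY cannot follow LIMIT; LIMIT is the final clause

Fix: Swap the clauses: ORDER BY first, then LIMIT

Corrected query:
SELECT * FROM books ORDER BY sold DESC LIMIT 3

Result:
id | title                | author  | pages | sold 
---+----------------------+---------+-------+------
4  | Alias Grace          | Atwood  | 768   | 46497
2  | The Caves of Steel   | Asimov  | 354   | 45289
8  | A Wizard of Earthsea | Le Guin | 171   | 35347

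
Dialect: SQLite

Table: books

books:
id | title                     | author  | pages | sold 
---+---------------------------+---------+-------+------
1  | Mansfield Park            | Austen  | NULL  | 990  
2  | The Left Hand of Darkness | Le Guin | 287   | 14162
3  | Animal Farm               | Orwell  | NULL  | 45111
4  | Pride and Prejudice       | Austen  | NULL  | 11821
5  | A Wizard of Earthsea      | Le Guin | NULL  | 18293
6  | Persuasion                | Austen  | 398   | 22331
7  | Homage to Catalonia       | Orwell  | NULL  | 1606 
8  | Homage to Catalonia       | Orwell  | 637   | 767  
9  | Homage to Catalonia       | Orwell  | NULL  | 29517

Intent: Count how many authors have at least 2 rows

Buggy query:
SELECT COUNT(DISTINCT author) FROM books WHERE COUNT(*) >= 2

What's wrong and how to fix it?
Bug: COUNT(*) cannot appear in WHERE; the per-group count doesn't exist yet

Fix: Group first with HAVING COUNT(*) >= 2, then COUNT the resulting groups

Corrected query:
SELECT COUNT(*) FROM (SELECT author FROM books GROUP BY author HAVING COUNT(*) >= 2)

Result:
COUNT(*)
--------
3       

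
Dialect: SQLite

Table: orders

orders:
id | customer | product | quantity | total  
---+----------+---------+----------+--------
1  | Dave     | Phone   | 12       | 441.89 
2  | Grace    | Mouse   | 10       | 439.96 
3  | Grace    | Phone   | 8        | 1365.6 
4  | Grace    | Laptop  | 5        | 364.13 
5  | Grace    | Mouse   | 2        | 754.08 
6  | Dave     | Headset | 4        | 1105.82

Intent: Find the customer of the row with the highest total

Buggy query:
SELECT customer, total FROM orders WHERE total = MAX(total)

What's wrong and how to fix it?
Bug: WHERE is evaluated per row; an aggregate over the whole table isn't defined there

Fix: Use a subquery: WHERE total = (SELECT MAX(total) FROM orders)

Corrected query:
SELECT customer, total FROM orders WHERE total = (SELECT MAX(total) FROM orders)

Result:
customer | total 
---------+-------
Grace    | 1365.6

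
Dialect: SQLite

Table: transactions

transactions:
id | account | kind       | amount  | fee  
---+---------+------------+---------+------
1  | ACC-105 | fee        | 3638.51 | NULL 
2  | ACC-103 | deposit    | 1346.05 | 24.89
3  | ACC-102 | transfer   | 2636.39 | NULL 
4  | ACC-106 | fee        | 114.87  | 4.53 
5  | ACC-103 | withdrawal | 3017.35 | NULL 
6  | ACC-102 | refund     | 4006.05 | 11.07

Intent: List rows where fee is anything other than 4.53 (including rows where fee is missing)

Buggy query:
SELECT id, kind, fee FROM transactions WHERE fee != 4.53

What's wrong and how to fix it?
Bug: Inequality against NULL is unknown, not true; rows with NULL are dropped

Fix: Add an explicit OR fee IS NULL to include the missing-value rows

Corrected query:
SELECT id, kind, fee FROM transactions WHERE fee != 4.53 OR fee IS NULL

Result:
id | kind       | fee  
---+------------+------
1  | fee        | NULL 
2  | deposit    | 24.89
3  | transfer   | NULL 
5  | withdrawal | NULL 
6  | refund     | 11.07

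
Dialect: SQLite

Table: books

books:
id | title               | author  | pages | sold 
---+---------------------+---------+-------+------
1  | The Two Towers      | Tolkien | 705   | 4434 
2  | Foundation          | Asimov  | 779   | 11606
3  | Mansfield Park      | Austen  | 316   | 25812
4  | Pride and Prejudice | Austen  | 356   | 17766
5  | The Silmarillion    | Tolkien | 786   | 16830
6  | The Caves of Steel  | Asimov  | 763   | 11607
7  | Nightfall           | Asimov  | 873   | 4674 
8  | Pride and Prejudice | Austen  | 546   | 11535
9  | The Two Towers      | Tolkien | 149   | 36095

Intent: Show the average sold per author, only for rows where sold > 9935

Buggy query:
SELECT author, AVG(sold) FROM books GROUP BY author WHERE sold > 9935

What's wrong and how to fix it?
Bug: Row-level WHERE must come before GROUP BY in the clause order

Fix: Move the WHERE clause before GROUP BY

Corrected query:
SELECT author, AVG(sold) FROM books WHERE sold > 9935 GROUP BY author

Result:
author  | AVG(sold)
--------+----------
Asimov  | 11606.5  
Austen  | 18371    
Tolkien | 26462.5  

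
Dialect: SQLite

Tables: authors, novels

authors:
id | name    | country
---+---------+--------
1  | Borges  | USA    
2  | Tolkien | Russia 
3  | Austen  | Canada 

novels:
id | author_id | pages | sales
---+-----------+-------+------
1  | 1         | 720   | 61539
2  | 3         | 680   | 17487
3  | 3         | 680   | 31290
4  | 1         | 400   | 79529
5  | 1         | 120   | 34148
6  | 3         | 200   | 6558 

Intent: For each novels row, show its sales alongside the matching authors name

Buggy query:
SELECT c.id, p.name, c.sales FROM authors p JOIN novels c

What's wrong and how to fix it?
Bug: Missing join condition: each novels row is matched to all authors rows instead of just its own

Fix: Specify the join condition linking the foreign key to the parent id

Corrected query:
SELECT c.id, p.name, c.sales FROM authors p JOIN novels c ON c.author_id = p.id

Result:
id | name   | sales
---+--------+------
1  | Borges | 61539
2  | Austen | 17487
3  | Austen | 31290
4  | Borges | 79529
5  | Borges | 34148
6  | Austen | 6558 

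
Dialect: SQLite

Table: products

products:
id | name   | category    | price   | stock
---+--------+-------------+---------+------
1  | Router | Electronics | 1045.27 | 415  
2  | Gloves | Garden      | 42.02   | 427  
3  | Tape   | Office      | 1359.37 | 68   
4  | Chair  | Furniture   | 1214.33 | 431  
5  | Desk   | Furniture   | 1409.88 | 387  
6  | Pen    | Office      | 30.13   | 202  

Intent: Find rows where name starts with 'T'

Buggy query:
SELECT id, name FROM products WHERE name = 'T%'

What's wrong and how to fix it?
Bug: Wildcards only work with LIKE; '=' treats '%' as a literal character

Fix: Replace '=' with LIKE so 'T%' is treated as a pattern

Corrected query:
SELECT id, name FROM products WHERE name LIKE 'T%'

Result:
id | name
---+-----
3  | Tape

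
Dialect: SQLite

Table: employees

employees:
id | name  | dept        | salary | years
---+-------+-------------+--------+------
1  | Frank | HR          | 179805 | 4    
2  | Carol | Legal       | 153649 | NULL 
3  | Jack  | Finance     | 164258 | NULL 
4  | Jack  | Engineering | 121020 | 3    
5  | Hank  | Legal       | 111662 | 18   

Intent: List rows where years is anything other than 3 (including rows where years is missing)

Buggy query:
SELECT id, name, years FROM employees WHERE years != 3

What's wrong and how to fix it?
Bug: Inequality against NULL is unknown, not true; rows with NULL are dropped

Fix: Handle NULL separately with IS NULL alongside the inequality

Corrected query:
SELECT id, name, years FROM employees WHERE years != 3 OR years IS NULL

Result:
id | name  | years
---+-------+------
1  | Frank | 4    
2  | Carol | NULL 
3  | Jack  | NULL 
5  | Hank  | 18   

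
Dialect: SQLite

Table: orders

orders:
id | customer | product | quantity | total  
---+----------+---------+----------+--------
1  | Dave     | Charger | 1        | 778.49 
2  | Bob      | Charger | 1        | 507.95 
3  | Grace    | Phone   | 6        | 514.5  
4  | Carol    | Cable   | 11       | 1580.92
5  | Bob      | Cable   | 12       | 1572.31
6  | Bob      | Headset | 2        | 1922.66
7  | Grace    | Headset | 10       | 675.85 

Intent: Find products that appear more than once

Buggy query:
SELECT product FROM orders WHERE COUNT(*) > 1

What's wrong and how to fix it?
Bug: WHERE can't reference COUNT(*); aggregates are computed after WHERE

Fix: GROUP BY product, then filter groups with HAVING COUNT(*) > 1

Corrected query:
SELECT product FROM orders GROUP BY product HAVING COUNT(*) > 1

Result:
product
-------
Cable  
Charger
Headset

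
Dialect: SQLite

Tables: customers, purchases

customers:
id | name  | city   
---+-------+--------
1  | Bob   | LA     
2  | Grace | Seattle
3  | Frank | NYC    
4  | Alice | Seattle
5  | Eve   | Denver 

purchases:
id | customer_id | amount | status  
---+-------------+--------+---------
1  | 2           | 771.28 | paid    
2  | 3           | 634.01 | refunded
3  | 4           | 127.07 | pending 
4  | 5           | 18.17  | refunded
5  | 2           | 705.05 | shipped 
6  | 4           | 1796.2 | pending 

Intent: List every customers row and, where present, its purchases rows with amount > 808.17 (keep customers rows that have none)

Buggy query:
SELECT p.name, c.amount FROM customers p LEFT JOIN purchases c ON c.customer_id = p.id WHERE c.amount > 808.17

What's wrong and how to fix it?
Bug: Filtering c.amount in WHERE discards the NULL rows produced by LEFT JOIN, turning it into an inner join

Fix: Move the right-table condition into the ON clause so unmatched parents are kept

Corrected query:
SELECT p.name, c.amount FROM customers p LEFT JOIN purchases c ON c.customer_id = p.id AND c.amount > 808.17

Result:
name  | amount
------+-------
Bob   | NULL  
Grace | NULL  
Frank | NULL  
Alice | 1796.2
Eve   | NULL  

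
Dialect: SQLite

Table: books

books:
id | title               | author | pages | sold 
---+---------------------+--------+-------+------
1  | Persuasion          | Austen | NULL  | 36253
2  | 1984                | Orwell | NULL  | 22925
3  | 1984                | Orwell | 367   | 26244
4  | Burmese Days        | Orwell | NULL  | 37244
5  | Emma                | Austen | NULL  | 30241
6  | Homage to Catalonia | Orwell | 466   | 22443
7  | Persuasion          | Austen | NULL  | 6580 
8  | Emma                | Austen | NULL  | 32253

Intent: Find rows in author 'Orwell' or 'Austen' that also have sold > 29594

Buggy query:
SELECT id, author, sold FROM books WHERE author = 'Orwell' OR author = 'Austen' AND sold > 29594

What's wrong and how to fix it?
Bug: AND binds tighter than OR, so this parses as author = 'Orwell' OR (author = 'Austen' AND sold > 29594)

Fix: Group the OR with parentheses (or use IN), then AND the threshold

Corrected query:
SELECT id, author, sold FROM books WHERE (author = 'Orwell' OR author = 'Austen') AND sold > 29594

Result:
id | author | sold 
---+--------+------
1  | Austen | 36253
4  | Orwell | 37244
5  | Austen | 30241
8  | Austen | 32253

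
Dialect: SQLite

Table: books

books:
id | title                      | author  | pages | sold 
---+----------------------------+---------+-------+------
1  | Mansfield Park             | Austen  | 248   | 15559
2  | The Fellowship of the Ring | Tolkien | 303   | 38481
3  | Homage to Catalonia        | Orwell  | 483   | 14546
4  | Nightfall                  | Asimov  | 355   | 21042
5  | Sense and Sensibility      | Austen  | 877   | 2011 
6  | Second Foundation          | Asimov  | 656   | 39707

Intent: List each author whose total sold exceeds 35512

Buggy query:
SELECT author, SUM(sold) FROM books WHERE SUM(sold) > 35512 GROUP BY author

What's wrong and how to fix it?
Bug: Aggregate functions cannot appear in a WHERE clause

Fix: Move the aggregate condition to a HAVING clause

Corrected query:
SELECT author, SUM(sold) FROM books GROUP BY author HAVING SUM(sold) > 35512

Result:
author  | SUM(sold)
--------+----------
Asimov  | 60749    
Tolkien | 38481    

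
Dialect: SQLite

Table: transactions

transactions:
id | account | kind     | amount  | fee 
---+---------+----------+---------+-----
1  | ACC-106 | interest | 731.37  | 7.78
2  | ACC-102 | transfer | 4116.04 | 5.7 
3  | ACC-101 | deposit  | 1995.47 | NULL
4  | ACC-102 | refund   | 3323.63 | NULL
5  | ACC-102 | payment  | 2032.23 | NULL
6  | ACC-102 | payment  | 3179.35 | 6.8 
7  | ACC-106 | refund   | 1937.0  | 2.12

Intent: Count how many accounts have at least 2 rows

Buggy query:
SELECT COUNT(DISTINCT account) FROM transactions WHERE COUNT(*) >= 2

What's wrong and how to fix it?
Bug: COUNT(*) cannot appear in WHERE; the per-group count doesn't exist yet

Fix: Use a subquery that GROUPs and filters with HAVING, then count its rows

Corrected query:
SELECT COUNT(*) FROM (SELECT account FROM transactions GROUP BY account HAVING COUNT(*) >= 2)

Result:
COUNT(*)
--------
2       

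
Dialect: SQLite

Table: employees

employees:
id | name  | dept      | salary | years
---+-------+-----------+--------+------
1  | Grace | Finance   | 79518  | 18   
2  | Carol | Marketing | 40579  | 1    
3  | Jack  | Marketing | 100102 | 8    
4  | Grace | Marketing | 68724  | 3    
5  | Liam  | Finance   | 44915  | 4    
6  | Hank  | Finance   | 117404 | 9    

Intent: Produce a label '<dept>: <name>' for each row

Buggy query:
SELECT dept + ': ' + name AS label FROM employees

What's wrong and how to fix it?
Bug: '+' is numeric addition; on text columns SQLite converts them to 0 instead of concatenating

Fix: Use the || operator for string concatenation

Corrected query:
SELECT dept || ': ' || name AS label FROM employees

Result:
label           
----------------
Finance: Grace  
Marketing: Carol
Marketing: Jack 
Marketing: Grace
Finance: Liam   
Finance: Hank   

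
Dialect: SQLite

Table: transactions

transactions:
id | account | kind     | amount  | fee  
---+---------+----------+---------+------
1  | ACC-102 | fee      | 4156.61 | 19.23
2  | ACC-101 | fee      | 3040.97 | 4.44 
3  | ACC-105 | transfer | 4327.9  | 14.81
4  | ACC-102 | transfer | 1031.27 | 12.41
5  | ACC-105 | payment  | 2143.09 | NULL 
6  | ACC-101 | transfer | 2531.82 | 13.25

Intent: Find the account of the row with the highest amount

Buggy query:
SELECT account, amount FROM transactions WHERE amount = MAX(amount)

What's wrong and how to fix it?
Bug: WHERE is evaluated per row; an aggregate over the whole table isn't defined there

Fix: Use a subquery: WHERE amount = (SELECT MAX(amount) FROM transactions)

Corrected query:
SELECT account, amount FROM transactions WHERE amount = (SELECT MAX(amount) FROM transactions)

Result:
account | amount
--------+-------
ACC-105 | 4327.9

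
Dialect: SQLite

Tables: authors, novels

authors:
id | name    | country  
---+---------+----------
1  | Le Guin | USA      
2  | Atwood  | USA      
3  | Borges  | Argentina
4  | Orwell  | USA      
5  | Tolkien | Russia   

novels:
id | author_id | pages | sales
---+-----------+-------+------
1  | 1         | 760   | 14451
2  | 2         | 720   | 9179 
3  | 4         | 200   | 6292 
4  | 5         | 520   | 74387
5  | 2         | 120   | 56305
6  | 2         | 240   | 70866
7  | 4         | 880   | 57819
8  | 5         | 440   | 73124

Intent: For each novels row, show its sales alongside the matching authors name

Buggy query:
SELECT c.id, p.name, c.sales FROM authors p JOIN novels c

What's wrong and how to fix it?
Bug: JOIN with no ON clause produces a cartesian product; every novels row pairs with every authors row

Fix: Add ON c.author_id = p.id to the JOIN

Corrected query:
SELECT c.id, p.name, c.sales FROM authors p JOIN novels c ON c.author_id = p.id

Result:
id | name    | sales
---+---------+------
1  | Le Guin | 14451
2  | Atwood  | 9179 
3  | Orwell  | 6292 
4  | Tolkien | 74387
5  | Atwood  | 56305
6  | Atwood  | 70866
7  | Orwell  | 57819
8  | Tolkien | 73124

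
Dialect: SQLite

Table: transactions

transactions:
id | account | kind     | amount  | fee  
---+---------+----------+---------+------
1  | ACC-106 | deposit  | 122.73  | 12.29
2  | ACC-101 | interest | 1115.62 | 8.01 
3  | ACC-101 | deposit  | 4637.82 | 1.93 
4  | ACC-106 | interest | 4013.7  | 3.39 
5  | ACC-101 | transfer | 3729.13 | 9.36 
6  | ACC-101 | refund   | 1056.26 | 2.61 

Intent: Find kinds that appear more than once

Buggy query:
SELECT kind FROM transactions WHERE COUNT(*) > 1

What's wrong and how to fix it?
Bug: WHERE can't reference COUNT(*); aggregates are computed after WHERE

Fix: GROUP BY kind, then filter groups with HAVING COUNT(*) > 1

Corrected query:
SELECT kind FROM transactions GROUP BY kind HAVING COUNT(*) > 1

Result:
kind    
--------
deposit 
interest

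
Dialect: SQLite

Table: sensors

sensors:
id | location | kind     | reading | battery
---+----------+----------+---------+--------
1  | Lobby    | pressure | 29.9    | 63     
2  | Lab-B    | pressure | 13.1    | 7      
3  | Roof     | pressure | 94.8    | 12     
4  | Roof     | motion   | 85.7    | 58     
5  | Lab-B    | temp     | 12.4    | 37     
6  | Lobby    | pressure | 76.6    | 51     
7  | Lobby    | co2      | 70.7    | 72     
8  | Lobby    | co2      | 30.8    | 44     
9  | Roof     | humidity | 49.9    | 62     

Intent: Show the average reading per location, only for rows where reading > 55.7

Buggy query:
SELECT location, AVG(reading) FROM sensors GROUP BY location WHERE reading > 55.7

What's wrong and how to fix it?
Bug: Row-level WHERE must come before GROUP BY in the clause order

Fix: Move the WHERE clause before GROUP BY

Corrected query:
SELECT location, AVG(reading) FROM sensors WHERE reading > 55.7 GROUP BY location

Result:
location | AVG(reading)
---------+-------------
Lobby    | 73.65       
Roof     | 90.25       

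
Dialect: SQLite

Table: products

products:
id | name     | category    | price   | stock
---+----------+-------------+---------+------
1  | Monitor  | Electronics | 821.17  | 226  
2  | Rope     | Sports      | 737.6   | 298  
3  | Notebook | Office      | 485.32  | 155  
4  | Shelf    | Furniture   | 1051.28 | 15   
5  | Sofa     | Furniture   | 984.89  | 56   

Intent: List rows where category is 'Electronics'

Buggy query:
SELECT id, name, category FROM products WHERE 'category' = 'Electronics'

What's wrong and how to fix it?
Bug: Single quotes denote string literals in SQL; the column name is being compared as a constant string

Fix: Reference the column as category without single quotes

Corrected query:
SELECT id, name, category FROM products WHERE category = 'Electronics'

Result:
id | name    | category   
---+---------+------------
1  | Monitor | Electronics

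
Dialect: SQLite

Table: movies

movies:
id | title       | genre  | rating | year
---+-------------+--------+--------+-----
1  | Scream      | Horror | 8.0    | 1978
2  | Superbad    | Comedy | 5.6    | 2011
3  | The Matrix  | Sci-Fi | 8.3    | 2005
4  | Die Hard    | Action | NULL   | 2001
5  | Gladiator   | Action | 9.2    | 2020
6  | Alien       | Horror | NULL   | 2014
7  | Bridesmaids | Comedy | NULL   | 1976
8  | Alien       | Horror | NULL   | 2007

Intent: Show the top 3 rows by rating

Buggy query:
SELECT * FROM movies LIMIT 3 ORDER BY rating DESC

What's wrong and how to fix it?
Bug: LIMIT must come after ORDER BY

Fix: Sort with ORDER BY, then apply LIMIT

Corrected query:
SELECT * FROM movies ORDER BY rating DESC LIMIT 3

Result:
id | title      | genre  | rating | year
---+------------+--------+--------+-----
5  | Gladiator  | Action | 9.2    | 2020
3  | The Matrix | Sci-Fi | 8.3    | 2005
1  | Scream     | Horror | 8      | 1978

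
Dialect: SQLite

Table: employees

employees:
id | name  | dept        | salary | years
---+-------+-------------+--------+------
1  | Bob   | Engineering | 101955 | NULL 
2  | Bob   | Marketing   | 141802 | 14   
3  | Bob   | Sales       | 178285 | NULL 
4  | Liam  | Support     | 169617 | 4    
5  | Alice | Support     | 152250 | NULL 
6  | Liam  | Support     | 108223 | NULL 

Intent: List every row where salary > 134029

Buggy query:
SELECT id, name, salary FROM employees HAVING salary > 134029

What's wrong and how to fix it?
Bug: HAVING filters the output of aggregation, but this query has no GROUP BY and no aggregate functions, so SQLite rejects it (HAVING clause on a non-aggregate query); the condition here is per row

Fix: Use WHERE for row-level filtering

Corrected query:
SELECT id, name, salary FROM employees WHERE salary > 134029

Result:
id | name  | salary
---+-------+-------
2  | Bob   | 141802
3  | Bob   | 178285
4  | Liam  | 169617
5  | Alice | 152250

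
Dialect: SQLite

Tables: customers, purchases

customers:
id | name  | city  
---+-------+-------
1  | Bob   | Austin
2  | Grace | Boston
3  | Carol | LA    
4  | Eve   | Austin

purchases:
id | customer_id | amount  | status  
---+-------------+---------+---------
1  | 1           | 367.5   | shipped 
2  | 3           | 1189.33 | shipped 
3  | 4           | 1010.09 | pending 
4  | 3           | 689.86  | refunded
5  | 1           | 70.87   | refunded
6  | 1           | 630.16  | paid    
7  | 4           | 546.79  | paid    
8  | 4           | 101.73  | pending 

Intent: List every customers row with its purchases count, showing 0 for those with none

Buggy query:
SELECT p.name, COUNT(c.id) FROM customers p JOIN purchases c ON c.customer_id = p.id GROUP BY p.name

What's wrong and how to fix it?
Bug: INNER JOIN drops customers rows that have no matching purchases rows

Fix: Switch to LEFT JOIN to retain unmatched parent rows

Corrected query:
SELECT p.name, COUNT(c.id) FROM customers p LEFT JOIN purchases c ON c.customer_id = p.id GROUP BY p.name

Result:
name  | COUNT(c.id)
------+------------
Bob   | 3          
Carol | 2          
Eve   | 3          
Grace | 0          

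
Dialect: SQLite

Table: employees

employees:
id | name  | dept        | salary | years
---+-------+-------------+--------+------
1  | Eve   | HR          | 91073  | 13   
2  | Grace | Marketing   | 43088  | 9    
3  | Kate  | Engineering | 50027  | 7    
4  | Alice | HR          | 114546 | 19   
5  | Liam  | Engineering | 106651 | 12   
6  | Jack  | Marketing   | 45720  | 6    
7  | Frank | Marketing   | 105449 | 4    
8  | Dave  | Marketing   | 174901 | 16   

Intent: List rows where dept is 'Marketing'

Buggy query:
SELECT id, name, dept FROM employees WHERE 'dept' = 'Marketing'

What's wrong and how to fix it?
Bug: 'dept' in single quotes is a string literal, not the column; the comparison is literal-vs-literal and never true

Fix: Reference the column as dept without single quotes

Corrected query:
SELECT id, name, dept FROM employees WHERE dept = 'Marketing'

Result:
id | name  | dept     
---+-------+----------
2  | Grace | Marketing
6  | Jack  | Marketing
7  | Frank | Marketing
8  | Dave  | Marketing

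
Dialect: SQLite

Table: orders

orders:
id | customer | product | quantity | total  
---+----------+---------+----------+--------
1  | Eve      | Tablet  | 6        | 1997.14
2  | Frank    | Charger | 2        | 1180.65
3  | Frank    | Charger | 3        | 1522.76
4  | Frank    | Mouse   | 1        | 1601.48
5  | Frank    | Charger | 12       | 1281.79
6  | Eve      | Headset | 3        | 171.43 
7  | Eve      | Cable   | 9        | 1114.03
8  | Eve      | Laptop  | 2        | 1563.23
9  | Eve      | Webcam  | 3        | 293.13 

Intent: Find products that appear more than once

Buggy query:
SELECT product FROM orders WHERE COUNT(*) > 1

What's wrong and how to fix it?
Bug: WHERE can't reference COUNT(*); aggregates are computed after WHERE

Fix: Group first, then use HAVING for the count condition

Corrected query:
SELECT product FROM orders GROUP BY product HAVING COUNT(*) > 1

Result:
product
-------
Charger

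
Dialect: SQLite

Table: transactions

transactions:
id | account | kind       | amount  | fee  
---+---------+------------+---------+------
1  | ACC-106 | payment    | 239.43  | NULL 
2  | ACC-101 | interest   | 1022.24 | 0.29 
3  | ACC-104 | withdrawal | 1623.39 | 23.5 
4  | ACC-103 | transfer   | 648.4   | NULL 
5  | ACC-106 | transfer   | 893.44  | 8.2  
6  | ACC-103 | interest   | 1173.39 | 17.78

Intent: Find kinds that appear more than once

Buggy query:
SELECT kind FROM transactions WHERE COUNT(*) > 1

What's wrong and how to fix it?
Bug: WHERE can't reference COUNT(*); aggregates are computed after WHERE

Fix: Group first, then use HAVING for the count condition

Corrected query:
SELECT kind FROM transactions GROUP BY kind HAVING COUNT(*) > 1

Result:
kind    
--------
interest
transfer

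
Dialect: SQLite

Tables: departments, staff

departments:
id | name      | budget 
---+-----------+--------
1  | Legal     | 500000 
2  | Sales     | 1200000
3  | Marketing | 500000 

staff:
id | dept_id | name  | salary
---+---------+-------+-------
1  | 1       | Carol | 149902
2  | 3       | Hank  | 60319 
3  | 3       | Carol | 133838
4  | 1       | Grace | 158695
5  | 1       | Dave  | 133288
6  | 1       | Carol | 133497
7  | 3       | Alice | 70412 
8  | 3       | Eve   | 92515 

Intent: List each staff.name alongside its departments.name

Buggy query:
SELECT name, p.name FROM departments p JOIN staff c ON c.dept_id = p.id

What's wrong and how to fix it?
Bug: 'name' exists in both joined tables, so the database can't tell which one is meant

Fix: Prefix ambiguous columns with the table alias

Corrected query:
SELECT c.name, p.name FROM departments p JOIN staff c ON c.dept_id = p.id

Result:
name  | name     
------+----------
Carol | Legal    
Hank  | Marketing
Carol | Marketing
Grace | Legal    
Dave  | Legal    
Carol | Legal    
Alice | Marketing
Eve   | Marketing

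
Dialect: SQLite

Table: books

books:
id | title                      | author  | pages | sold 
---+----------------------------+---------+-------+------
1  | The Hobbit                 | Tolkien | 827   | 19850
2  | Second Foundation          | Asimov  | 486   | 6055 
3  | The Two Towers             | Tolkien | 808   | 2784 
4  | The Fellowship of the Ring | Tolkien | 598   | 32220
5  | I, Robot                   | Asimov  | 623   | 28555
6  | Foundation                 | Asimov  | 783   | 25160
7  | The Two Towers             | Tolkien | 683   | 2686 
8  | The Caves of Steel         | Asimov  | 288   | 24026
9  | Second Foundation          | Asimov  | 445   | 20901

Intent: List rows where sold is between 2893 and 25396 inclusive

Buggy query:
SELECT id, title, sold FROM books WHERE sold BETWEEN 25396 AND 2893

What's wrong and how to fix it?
Bug: BETWEEN expects the lower bound first; with 25396 AND 2893 the range is empty

Fix: Write BETWEEN 2893 AND 25396

Corrected query:
SELECT id, title, sold FROM books WHERE sold BETWEEN 2893 AND 25396

Result:
id | title              | sold 
---+--------------------+------
1  | The Hobbit         | 19850
2  | Second Foundation  | 6055 
6  | Foundation         | 25160
8  | The Caves of Steel | 24026
9  | Second Foundation  | 20901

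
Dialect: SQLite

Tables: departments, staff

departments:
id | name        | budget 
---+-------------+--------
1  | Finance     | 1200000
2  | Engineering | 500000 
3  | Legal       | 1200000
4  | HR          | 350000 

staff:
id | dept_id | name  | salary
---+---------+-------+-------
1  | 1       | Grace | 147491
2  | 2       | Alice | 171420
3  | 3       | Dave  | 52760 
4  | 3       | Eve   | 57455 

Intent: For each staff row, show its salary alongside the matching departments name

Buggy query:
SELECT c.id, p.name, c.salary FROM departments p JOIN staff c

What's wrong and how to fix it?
Bug: JOIN with no ON clause produces a cartesian product; every staff row pairs with every departments row

Fix: Specify the join condition linking the foreign key to the parent id

Corrected query:
SELECT c.id, p.name, c.salary FROM departments p JOIN staff c ON c.dept_id = p.id

Result:
id | name        | salary
---+-------------+-------
1  | Finance     | 147491
2  | Engineering | 171420
3  | Legal       | 52760 
4  | Legal       | 57455 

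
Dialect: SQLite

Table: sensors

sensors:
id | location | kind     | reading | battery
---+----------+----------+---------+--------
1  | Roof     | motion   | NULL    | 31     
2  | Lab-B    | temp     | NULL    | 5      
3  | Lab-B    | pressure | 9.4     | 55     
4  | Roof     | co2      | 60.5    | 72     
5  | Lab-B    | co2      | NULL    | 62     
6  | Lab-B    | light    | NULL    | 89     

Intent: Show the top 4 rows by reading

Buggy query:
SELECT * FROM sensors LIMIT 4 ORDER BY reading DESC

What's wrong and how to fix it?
Bug: LIMIT must come after ORDER BY

Fix: Sort with ORDER BY, then apply LIMIT

Corrected query:
SELECT * FROM sensors ORDER BY reading DESC LIMIT 4

Result:
id | location | kind     | reading | battery
---+----------+----------+---------+--------
4  | Roof     | co2      | 60.5    | 72     
3  | Lab-B    | pressure | 9.4     | 55     
1  | Roof     | motion   | NULL    | 31     
2  | Lab-B    | temp     | NULL    | 5      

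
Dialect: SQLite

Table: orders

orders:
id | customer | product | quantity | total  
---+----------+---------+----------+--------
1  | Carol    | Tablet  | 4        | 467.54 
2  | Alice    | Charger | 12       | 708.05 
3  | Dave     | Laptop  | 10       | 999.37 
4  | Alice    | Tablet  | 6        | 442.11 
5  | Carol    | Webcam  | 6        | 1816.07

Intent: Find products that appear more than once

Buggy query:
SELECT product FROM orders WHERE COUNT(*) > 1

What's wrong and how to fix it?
Bug: COUNT(*) is an aggregate and cannot be used in WHERE

Fix: Group first, then use HAVING for the count condition

Corrected query:
SELECT product FROM orders GROUP BY product HAVING COUNT(*) > 1

Result:
product
-------
Tablet 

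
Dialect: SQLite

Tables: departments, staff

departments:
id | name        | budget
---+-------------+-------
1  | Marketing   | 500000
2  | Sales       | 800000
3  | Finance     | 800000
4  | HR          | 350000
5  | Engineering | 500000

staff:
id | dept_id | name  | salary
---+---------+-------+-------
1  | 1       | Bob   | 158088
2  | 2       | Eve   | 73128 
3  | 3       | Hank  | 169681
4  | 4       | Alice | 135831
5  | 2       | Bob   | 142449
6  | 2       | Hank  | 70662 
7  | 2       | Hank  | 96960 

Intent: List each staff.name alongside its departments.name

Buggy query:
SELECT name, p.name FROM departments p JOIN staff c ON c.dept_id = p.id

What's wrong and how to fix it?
Bug: Both tables have a 'name' column; the unqualified reference is ambiguous

Fix: Prefix ambiguous columns with the table alias

Corrected query:
SELECT c.name, p.name FROM departments p JOIN staff c ON c.dept_id = p.id

Result:
name  | name     
------+----------
Bob   | Marketing
Eve   | Sales    
Hank  | Finance  
Alice | HR       
Bob   | Sales    
Hank  | Sales    
Hank  | Sales    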